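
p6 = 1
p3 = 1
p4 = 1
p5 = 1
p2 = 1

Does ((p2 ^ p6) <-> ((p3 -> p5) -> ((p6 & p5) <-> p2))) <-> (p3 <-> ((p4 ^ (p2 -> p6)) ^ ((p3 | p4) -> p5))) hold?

p2 ^ p6 = 1 ^ 1 = 0
p3 -> p5 = 1 -> 1 = 1
p6 & p5 = 1 & 1 = 1
(p6 & p5) <-> p2 = 1 <-> 1 = 1
(p3 -> p5) -> ((p6 & p5) <-> p2) = 1 -> 1 = 1
(p2 ^ p6) <-> ((p3 -> p5) -> ((p6 & p5) <-> p2)) = 0 <-> 1 = 0
p2 -> p6 = 1 -> 1 = 1
p4 ^ (p2 -> p6) = 1 ^ 1 = 0
p3 | p4 = 1 | 1 = 1
(p3 | p4) -> p5 = 1 -> 1 = 1
(p4 ^ (p2 -> p6)) ^ ((p3 | p4) -> p5) = 0 ^ 1 = 1
p3 <-> ((p4 ^ (p2 -> p6)) ^ ((p3 | p4) -> p5)) = 1 <-> 1 = 1
((p2 ^ p6) <-> ((p3 -> p5) -> ((p6 & p5) <-> p2))) <-> (p3 <-> ((p4 ^ (p2 -> p6)) ^ ((p3 | p4) -> p5))) = 0 <-> 1 = 0

0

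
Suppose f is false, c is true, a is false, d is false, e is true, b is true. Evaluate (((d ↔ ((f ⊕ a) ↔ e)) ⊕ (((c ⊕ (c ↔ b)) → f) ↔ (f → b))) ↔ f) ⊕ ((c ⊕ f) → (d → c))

f ⊕ a = False ⊕ False = False
(f ⊕ a) ↔ e = False ↔ True = False
d ↔ ((f ⊕ a) ↔ e) = False ↔ False = True
c ↔ b = True ↔ True = True
c ⊕ (c ↔ b) = True ⊕ True = False
(c ⊕ (c ↔ b)) → f = False → False = True
f → b = False → True = True
((c ⊕ (c ↔ b)) → f) ↔ (f → b) = True ↔ True = True
(d ↔ ((f ⊕ a) ↔ e)) ⊕ (((c ⊕ (c ↔ b)) → f) ↔ (f → b)) = True ⊕ True = False
((d ↔ ((f ⊕ a) ↔ e)) ⊕ (((c ⊕ (c ↔ b)) → f) ↔ (f → b))) ↔ f = False ↔ False = True
c ⊕ f = True ⊕ False = True
d → c = False → True = True
(c ⊕ f) → (d → c) = True → True = True
(((d ↔ ((f ⊕ a) ↔ e)) ⊕ (((c ⊕ (c ↔ b)) → f) ↔ (f → b))) ↔ f) ⊕ ((c ⊕ f) → (d → c)) = True ⊕ True = False

False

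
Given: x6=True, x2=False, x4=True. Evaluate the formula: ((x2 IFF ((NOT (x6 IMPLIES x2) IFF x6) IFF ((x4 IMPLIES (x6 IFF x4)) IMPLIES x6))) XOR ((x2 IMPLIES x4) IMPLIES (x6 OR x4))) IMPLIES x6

x6 IMPLIES x2 = True IMPLIES False = False
NOT (x6 IMPLIES x2) = NOT False = True
NOT (x6 IMPLIES x2) IFF x6 = True IFF True = True
x6 IFF x4 = True IFF True = True
x4 IMPLIES (x6 IFF x4) = True IMPLIES True = True
(x4 IMPLIES (x6 IFF x4)) IMPLIES x6 = True IMPLIES True = True
(NOT (x6 IMPLIES x2) IFF x6) IFF ((x4 IMPLIES (x6 IFF x4)) IMPLIES x6) = True IFF True = True
x2 IFF ((NOT (x6 IMPLIES x2) IFF x6) IFF ((x4 IMPLIES (x6 IFF x4)) IMPLIES x6)) = False IFF True = False
x2 IMPLIES x4 = False IMPLIES True = True
x6 OR x4 = True OR True = True
(x2 IMPLIES x4) IMPLIES (x6 OR x4) = True IMPLIES True = True
(x2 IFF ((NOT (x6 IMPLIES x2) IFF x6) IFF ((x4 IMPLIES (x6 IFF x4)) IMPLIES x6))) XOR ((x2 IMPLIES x4) IMPLIES (x6 OR x4)) = False XOR True = True
((x2 IFF ((NOT (x6 IMPLIES x2) IFF x6) IFF ((x4 IMPLIES (x6 IFF x4)) IMPLIES x6))) XOR ((x2 IMPLIES x4) IMPLIES (x6 OR x4))) IMPLIES x6 = True IMPLIES True = True

True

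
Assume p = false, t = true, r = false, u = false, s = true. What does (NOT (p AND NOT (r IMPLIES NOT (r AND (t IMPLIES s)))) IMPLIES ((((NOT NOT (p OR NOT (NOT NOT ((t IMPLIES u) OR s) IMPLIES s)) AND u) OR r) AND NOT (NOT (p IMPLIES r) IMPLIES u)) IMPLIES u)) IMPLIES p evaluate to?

Substituting p=false, t=true, r=false, u=false, s=true:
t IMPLIES s = true IMPLIES true = true
r AND (t IMPLIES s) = false AND true = false
NOT (r AND (t IMPLIES s)) = NOT false = true
r IMPLIES NOT (r AND (t IMPLIES s)) = false IMPLIES true = true
NOT (r IMPLIES NOT (r AND (t IMPLIES s))) = NOT true = false
p AND NOT (r IMPLIES NOT (r AND (t IMPLIES s))) = false AND false = false
NOT (p AND NOT (r IMPLIES NOT (r AND (t IMPLIES s)))) = NOT false = true
t IMPLIES u = true IMPLIES false = false
(t IMPLIES u) OR s = false OR true = true
NOT ((t IMPLIES u) OR s) = NOT true = false
NOT NOT ((t IMPLIES u) OR s) = NOT false = true
NOT NOT ((t IMPLIES u) OR s) IMPLIES s = true IMPLIES true = true
NOT (NOT NOT ((t IMPLIES u) OR s) IMPLIES s) = NOT true = false
p OR NOT (NOT NOT ((t IMPLIES u) OR s) IMPLIES s) = false OR false = false
NOT (p OR NOT (NOT NOT ((t IMPLIES u) OR s) IMPLIES s)) = NOT false = true
NOT NOT (p OR NOT (NOT NOT ((t IMPLIES u) OR s) IMPLIES s)) = NOT true = false
NOT NOT (p OR NOT (NOT NOT ((t IMPLIES u) OR s) IMPLIES s)) AND u = false AND false = false
(NOT NOT (p OR NOT (NOT NOT ((t IMPLIES u) OR s) IMPLIES s)) AND u) OR r = false OR false = false
p IMPLIES r = false IMPLIES false = true
NOT (p IMPLIES r) = NOT true = false
NOT (p IMPLIES r) IMPLIES u = false IMPLIES false = true
NOT (NOT (p IMPLIES r) IMPLIES u) = NOT true = false
((NOT NOT (p OR NOT (NOT NOT ((t IMPLIES u) OR s) IMPLIES s)) AND u) OR r) AND NOT (NOT (p IMPLIES r) IMPLIES u) = false AND false = false
(((NOT NOT (p OR NOT (NOT NOT ((t IMPLIES u) OR s) IMPLIES s)) AND u) OR r) AND NOT (NOT (p IMPLIES r) IMPLIES u)) IMPLIES u = false IMPLIES false = true
NOT (p AND NOT (r IMPLIES NOT (r AND (t IMPLIES s)))) IMPLIES ((((NOT NOT (p OR NOT (NOT NOT ((t IMPLIES u) OR s) IMPLIES s)) AND u) OR r) AND NOT (NOT (p IMPLIES r) IMPLIES u)) IMPLIES u) = true IMPLIES true = true
(NOT (p AND NOT (r IMPLIES NOT (r AND (t IMPLIES s)))) IMPLIES ((((NOT NOT (p OR NOT (NOT NOT ((t IMPLIES u) OR s) IMPLIES s)) AND u) OR r) AND NOT (NOT (p IMPLIES r) IMPLIES u)) IMPLIES u)) IMPLIES p = true IMPLIES false = false

false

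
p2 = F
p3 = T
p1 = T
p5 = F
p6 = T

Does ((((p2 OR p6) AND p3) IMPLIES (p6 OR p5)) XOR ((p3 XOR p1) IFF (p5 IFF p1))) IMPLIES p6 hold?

Substituting p2=F, p3=T, p1=T, p5=F, p6=T:
p2 OR p6 = F OR T = T
(p2 OR p6) AND p3 = T AND T = T
p6 OR p5 = T OR F = T
((p2 OR p6) AND p3) IMPLIES (p6 OR p5) = T IMPLIES T = T
p3 XOR p1 = T XOR T = F
p5 IFF p1 = F IFF T = F
(p3 XOR p1) IFF (p5 IFF p1) = F IFF F = T
(((p2 OR p6) AND p3) IMPLIES (p6 OR p5)) XOR ((p3 XOR p1) IFF (p5 IFF p1)) = T XOR T = F
((((p2 OR p6) AND p3) IMPLIES (p6 OR p5)) XOR ((p3 XOR p1) IFF (p5 IFF p1))) IMPLIES p6 = F IMPLIES T = T

T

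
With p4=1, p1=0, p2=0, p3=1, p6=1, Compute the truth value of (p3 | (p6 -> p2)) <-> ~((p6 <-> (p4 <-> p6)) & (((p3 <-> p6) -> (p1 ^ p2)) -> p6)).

p6 -> p2 = 1 -> 0 = 0
p3 | (p6 -> p2) = 1 | 0 = 1
p4 <-> p6 = 1 <-> 1 = 1
p6 <-> (p4 <-> p6) = 1 <-> 1 = 1
p3 <-> p6 = 1 <-> 1 = 1
p1 ^ p2 = 0 ^ 0 = 0
(p3 <-> p6) -> (p1 ^ p2) = 1 -> 0 = 0
((p3 <-> p6) -> (p1 ^ p2)) -> p6 = 0 -> 1 = 1
(p6 <-> (p4 <-> p6)) & (((p3 <-> p6) -> (p1 ^ p2)) -> p6) = 1 & 1 = 1
~((p6 <-> (p4 <-> p6)) & (((p3 <-> p6) -> (p1 ^ p2)) -> p6)) = ~1 = 0
(p3 | (p6 -> p2)) <-> ~((p6 <-> (p4 <-> p6)) & (((p3 <-> p6) -> (p1 ^ p2)) -> p6)) = 1 <-> 0 = 0

0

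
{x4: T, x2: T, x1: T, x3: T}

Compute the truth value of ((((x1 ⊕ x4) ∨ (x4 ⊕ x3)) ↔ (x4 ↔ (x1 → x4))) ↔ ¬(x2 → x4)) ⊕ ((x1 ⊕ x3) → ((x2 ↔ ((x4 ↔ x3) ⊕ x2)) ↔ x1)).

x1 ⊕ x4 = T ⊕ T = F
x4 ⊕ x3 = T ⊕ T = F
(x1 ⊕ x4) ∨ (x4 ⊕ x3) = F ∨ F = F
x1 → x4 = T → T = T
x4 ↔ (x1 → x4) = T ↔ T = T
((x1 ⊕ x4) ∨ (x4 ⊕ x3)) ↔ (x4 ↔ (x1 → x4)) = F ↔ T = F
x2 → x4 = T → T = T
¬(x2 → x4) = ¬T = F
(((x1 ⊕ x4) ∨ (x4 ⊕ x3)) ↔ (x4 ↔ (x1 → x4))) ↔ ¬(x2 → x4) = F ↔ F = T
x1 ⊕ x3 = T ⊕ T = F
x4 ↔ x3 = T ↔ T = T
(x4 ↔ x3) ⊕ x2 = T ⊕ T = F
x2 ↔ ((x4 ↔ x3) ⊕ x2) = T ↔ F = F
(x2 ↔ ((x4 ↔ x3) ⊕ x2)) ↔ x1 = F ↔ T = F
(x1 ⊕ x3) → ((x2 ↔ ((x4 ↔ x3) ⊕ x2)) ↔ x1) = F → F = T
((((x1 ⊕ x4) ∨ (x4 ⊕ x3)) ↔ (x4 ↔ (x1 → x4))) ↔ ¬(x2 → x4)) ⊕ ((x1 ⊕ x3) → ((x2 ↔ ((x4 ↔ x3) ⊕ x2)) ↔ x1)) = T ⊕ T = F

F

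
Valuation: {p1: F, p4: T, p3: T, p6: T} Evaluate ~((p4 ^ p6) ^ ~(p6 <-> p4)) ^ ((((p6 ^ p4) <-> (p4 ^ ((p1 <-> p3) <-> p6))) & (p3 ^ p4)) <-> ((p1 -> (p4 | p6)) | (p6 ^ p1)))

Substituting p1=F, p4=T, p3=T, p6=T:
p4 ^ p6 = T ^ T = F
p6 <-> p4 = T <-> T = T
~(p6 <-> p4) = ~T = F
(p4 ^ p6) ^ ~(p6 <-> p4) = F ^ F = F
~((p4 ^ p6) ^ ~(p6 <-> p4)) = ~F = T
p6 ^ p4 = T ^ T = F
p1 <-> p3 = F <-> T = F
(p1 <-> p3) <-> p6 = F <-> T = F
p4 ^ ((p1 <-> p3) <-> p6) = T ^ F = T
(p6 ^ p4) <-> (p4 ^ ((p1 <-> p3) <-> p6)) = F <-> T = F
p3 ^ p4 = T ^ T = F
((p6 ^ p4) <-> (p4 ^ ((p1 <-> p3) <-> p6))) & (p3 ^ p4) = F & F = F
p4 | p6 = T | T = T
p1 -> (p4 | p6) = F -> T = T
p6 ^ p1 = T ^ F = T
(p1 -> (p4 | p6)) | (p6 ^ p1) = T | T = T
(((p6 ^ p4) <-> (p4 ^ ((p1 <-> p3) <-> p6))) & (p3 ^ p4)) <-> ((p1 -> (p4 | p6)) | (p6 ^ p1)) = F <-> T = F
~((p4 ^ p6) ^ ~(p6 <-> p4)) ^ ((((p6 ^ p4) <-> (p4 ^ ((p1 <-> p3) <-> p6))) & (p3 ^ p4)) <-> ((p1 -> (p4 | p6)) | (p6 ^ p1))) = T ^ F = T

T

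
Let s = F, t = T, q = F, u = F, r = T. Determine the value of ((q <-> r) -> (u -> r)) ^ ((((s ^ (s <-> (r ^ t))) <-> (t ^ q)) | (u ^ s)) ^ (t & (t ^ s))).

T

q <-> r = F <-> T = F
u -> r = F -> T = T
(q <-> r) -> (u -> r) = F -> T = T
r ^ t = T ^ T = F
s <-> (r ^ t) = F <-> F = T
s ^ (s <-> (r ^ t)) = F ^ T = T
t ^ q = T ^ F = T
(s ^ (s <-> (r ^ t))) <-> (t ^ q) = T <-> T = T
u ^ s = F ^ F = F
((s ^ (s <-> (r ^ t))) <-> (t ^ q)) | (u ^ s) = T | F = T
t ^ s = T ^ F = T
t & (t ^ s) = T & T = T
(((s ^ (s <-> (r ^ t))) <-> (t ^ q)) | (u ^ s)) ^ (t & (t ^ s)) = T ^ T = F
((q <-> r) -> (u -> r)) ^ ((((s ^ (s <-> (r ^ t))) <-> (t ^ q)) | (u ^ s)) ^ (t & (t ^ s))) = T ^ F = T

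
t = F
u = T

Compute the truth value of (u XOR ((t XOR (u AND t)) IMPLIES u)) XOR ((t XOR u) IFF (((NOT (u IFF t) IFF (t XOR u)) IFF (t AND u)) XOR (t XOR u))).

u AND t = T AND F = F
t XOR (u AND t) = F XOR F = F
(t XOR (u AND t)) IMPLIES u = F IMPLIES T = T
u XOR ((t XOR (u AND t)) IMPLIES u) = T XOR T = F
t XOR u = F XOR T = T
u IFF t = T IFF F = F
NOT (u IFF t) = NOT F = T
t XOR u = F XOR T = T
NOT (u IFF t) IFF (t XOR u) = T IFF T = T
t AND u = F AND T = F
(NOT (u IFF t) IFF (t XOR u)) IFF (t AND u) = T IFF F = F
t XOR u = F XOR T = T
((NOT (u IFF t) IFF (t XOR u)) IFF (t AND u)) XOR (t XOR u) = F XOR T = T
(t XOR u) IFF (((NOT (u IFF t) IFF (t XOR u)) IFF (t AND u)) XOR (t XOR u)) = T IFF T = T
(u XOR ((t XOR (u AND t)) IMPLIES u)) XOR ((t XOR u) IFF (((NOT (u IFF t) IFF (t XOR u)) IFF (t AND u)) XOR (t XOR u))) = F XOR T = T

T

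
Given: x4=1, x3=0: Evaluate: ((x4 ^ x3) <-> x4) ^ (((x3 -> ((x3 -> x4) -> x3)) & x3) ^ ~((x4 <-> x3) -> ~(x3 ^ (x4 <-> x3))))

1

x4 ^ x3 = 1 ^ 0 = 1
(x4 ^ x3) <-> x4 = 1 <-> 1 = 1
x3 -> x4 = 0 -> 1 = 1
(x3 -> x4) -> x3 = 1 -> 0 = 0
x3 -> ((x3 -> x4) -> x3) = 0 -> 0 = 1
(x3 -> ((x3 -> x4) -> x3)) & x3 = 1 & 0 = 0
x4 <-> x3 = 1 <-> 0 = 0
x4 <-> x3 = 1 <-> 0 = 0
x3 ^ (x4 <-> x3) = 0 ^ 0 = 0
~(x3 ^ (x4 <-> x3)) = ~0 = 1
(x4 <-> x3) -> ~(x3 ^ (x4 <-> x3)) = 0 -> 1 = 1
~((x4 <-> x3) -> ~(x3 ^ (x4 <-> x3))) = ~1 = 0
((x3 -> ((x3 -> x4) -> x3)) & x3) ^ ~((x4 <-> x3) -> ~(x3 ^ (x4 <-> x3))) = 0 ^ 0 = 0
((x4 ^ x3) <-> x4) ^ (((x3 -> ((x3 -> x4) -> x3)) & x3) ^ ~((x4 <-> x3) -> ~(x3 ^ (x4 <-> x3)))) = 1 ^ 0 = 1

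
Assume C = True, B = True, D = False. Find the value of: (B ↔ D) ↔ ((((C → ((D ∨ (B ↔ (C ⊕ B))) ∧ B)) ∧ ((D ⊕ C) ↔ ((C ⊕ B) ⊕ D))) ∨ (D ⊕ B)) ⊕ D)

False

B ↔ D = True ↔ False = False
C ⊕ B = True ⊕ True = False
B ↔ (C ⊕ B) = True ↔ False = False
D ∨ (B ↔ (C ⊕ B)) = False ∨ False = False
(D ∨ (B ↔ (C ⊕ B))) ∧ B = False ∧ True = False
C → ((D ∨ (B ↔ (C ⊕ B))) ∧ B) = True → False = False
D ⊕ C = False ⊕ True = True
C ⊕ B = True ⊕ True = False
(C ⊕ B) ⊕ D = False ⊕ False = False
(D ⊕ C) ↔ ((C ⊕ B) ⊕ D) = True ↔ False = False
(C → ((D ∨ (B ↔ (C ⊕ B))) ∧ B)) ∧ ((D ⊕ C) ↔ ((C ⊕ B) ⊕ D)) = False ∧ False = False
D ⊕ B = False ⊕ True = True
((C → ((D ∨ (B ↔ (C ⊕ B))) ∧ B)) ∧ ((D ⊕ C) ↔ ((C ⊕ B) ⊕ D))) ∨ (D ⊕ B) = False ∨ True = True
(((C → ((D ∨ (B ↔ (C ⊕ B))) ∧ B)) ∧ ((D ⊕ C) ↔ ((C ⊕ B) ⊕ D))) ∨ (D ⊕ B)) ⊕ D = True ⊕ False = True
(B ↔ D) ↔ ((((C → ((D ∨ (B ↔ (C ⊕ B))) ∧ B)) ∧ ((D ⊕ C) ↔ ((C ⊕ B) ⊕ D))) ∨ (D ⊕ B)) ⊕ D) = False ↔ True = False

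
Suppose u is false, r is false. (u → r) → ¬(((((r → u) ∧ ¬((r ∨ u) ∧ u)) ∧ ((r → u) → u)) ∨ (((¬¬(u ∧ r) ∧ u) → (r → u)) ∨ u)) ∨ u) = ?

Substituting u=False, r=False:
u → r = False → False = True
r → u = False → False = True
r ∨ u = False ∨ False = False
(r ∨ u) ∧ u = False ∧ False = False
¬((r ∨ u) ∧ u) = ¬False = True
(r → u) ∧ ¬((r ∨ u) ∧ u) = True ∧ True = True
r → u = False → False = True
(r → u) → u = True → False = False
((r → u) ∧ ¬((r ∨ u) ∧ u)) ∧ ((r → u) → u) = True ∧ False = False
u ∧ r = False ∧ False = False
¬(u ∧ r) = ¬False = True
¬¬(u ∧ r) = ¬True = False
¬¬(u ∧ r) ∧ u = False ∧ False = False
r → u = False → False = True
(¬¬(u ∧ r) ∧ u) → (r → u) = False → True = True
((¬¬(u ∧ r) ∧ u) → (r → u)) ∨ u = True ∨ False = True
(((r → u) ∧ ¬((r ∨ u) ∧ u)) ∧ ((r → u) → u)) ∨ (((¬¬(u ∧ r) ∧ u) → (r → u)) ∨ u) = False ∨ True = True
((((r → u) ∧ ¬((r ∨ u) ∧ u)) ∧ ((r → u) → u)) ∨ (((¬¬(u ∧ r) ∧ u) → (r → u)) ∨ u)) ∨ u = True ∨ False = True
¬(((((r → u) ∧ ¬((r ∨ u) ∧ u)) ∧ ((r → u) → u)) ∨ (((¬¬(u ∧ r) ∧ u) → (r → u)) ∨ u)) ∨ u) = ¬True = False
(u → r) → ¬(((((r → u) ∧ ¬((r ∨ u) ∧ u)) ∧ ((r → u) → u)) ∨ (((¬¬(u ∧ r) ∧ u) → (r → u)) ∨ u)) ∨ u) = True → False = False

False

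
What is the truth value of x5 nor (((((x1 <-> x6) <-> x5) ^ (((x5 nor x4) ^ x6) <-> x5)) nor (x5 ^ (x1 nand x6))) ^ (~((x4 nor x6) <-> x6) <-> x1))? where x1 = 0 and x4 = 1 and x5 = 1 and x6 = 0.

x1 <-> x6 = 0 <-> 0 = 1
(x1 <-> x6) <-> x5 = 1 <-> 1 = 1
x5 nor x4 = 1 nor 1 = 0
(x5 nor x4) ^ x6 = 0 ^ 0 = 0
((x5 nor x4) ^ x6) <-> x5 = 0 <-> 1 = 0
((x1 <-> x6) <-> x5) ^ (((x5 nor x4) ^ x6) <-> x5) = 1 ^ 0 = 1
x1 nand x6 = 0 nand 0 = 1
x5 ^ (x1 nand x6) = 1 ^ 1 = 0
(((x1 <-> x6) <-> x5) ^ (((x5 nor x4) ^ x6) <-> x5)) nor (x5 ^ (x1 nand x6)) = 1 nor 0 = 0
x4 nor x6 = 1 nor 0 = 0
(x4 nor x6) <-> x6 = 0 <-> 0 = 1
~((x4 nor x6) <-> x6) = ~1 = 0
~((x4 nor x6) <-> x6) <-> x1 = 0 <-> 0 = 1
((((x1 <-> x6) <-> x5) ^ (((x5 nor x4) ^ x6) <-> x5)) nor (x5 ^ (x1 nand x6))) ^ (~((x4 nor x6) <-> x6) <-> x1) = 0 ^ 1 = 1
x5 nor (((((x1 <-> x6) <-> x5) ^ (((x5 nor x4) ^ x6) <-> x5)) nor (x5 ^ (x1 nand x6))) ^ (~((x4 nor x6) <-> x6) <-> x1)) = 1 nor 1 = 0

0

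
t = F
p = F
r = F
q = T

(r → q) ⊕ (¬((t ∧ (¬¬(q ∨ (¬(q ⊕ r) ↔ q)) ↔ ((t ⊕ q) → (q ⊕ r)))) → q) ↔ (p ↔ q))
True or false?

r → q = F → T = T
q ⊕ r = T ⊕ F = T
¬(q ⊕ r) = ¬T = F
¬(q ⊕ r) ↔ q = F ↔ T = F
q ∨ (¬(q ⊕ r) ↔ q) = T ∨ F = T
¬(q ∨ (¬(q ⊕ r) ↔ q)) = ¬T = F
¬¬(q ∨ (¬(q ⊕ r) ↔ q)) = ¬F = T
t ⊕ q = F ⊕ T = T
q ⊕ r = T ⊕ F = T
(t ⊕ q) → (q ⊕ r) = T → T = T
¬¬(q ∨ (¬(q ⊕ r) ↔ q)) ↔ ((t ⊕ q) → (q ⊕ r)) = T ↔ T = T
t ∧ (¬¬(q ∨ (¬(q ⊕ r) ↔ q)) ↔ ((t ⊕ q) → (q ⊕ r))) = F ∧ T = F
(t ∧ (¬¬(q ∨ (¬(q ⊕ r) ↔ q)) ↔ ((t ⊕ q) → (q ⊕ r)))) → q = F → T = T
¬((t ∧ (¬¬(q ∨ (¬(q ⊕ r) ↔ q)) ↔ ((t ⊕ q) → (q ⊕ r)))) → q) = ¬T = F
p ↔ q = F ↔ T = F
¬((t ∧ (¬¬(q ∨ (¬(q ⊕ r) ↔ q)) ↔ ((t ⊕ q) → (q ⊕ r)))) → q) ↔ (p ↔ q) = F ↔ F = T
(r → q) ⊕ (¬((t ∧ (¬¬(q ∨ (¬(q ⊕ r) ↔ q)) ↔ ((t ⊕ q) → (q ⊕ r)))) → q) ↔ (p ↔ q)) = T ⊕ T = F

F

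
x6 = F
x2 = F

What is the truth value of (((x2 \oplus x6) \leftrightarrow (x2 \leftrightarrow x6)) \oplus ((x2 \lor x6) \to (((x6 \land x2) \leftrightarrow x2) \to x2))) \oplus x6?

T

x2 \oplus x6 = F \oplus F = F
x2 \leftrightarrow x6 = F \leftrightarrow F = T
(x2 \oplus x6) \leftrightarrow (x2 \leftrightarrow x6) = F \leftrightarrow T = F
x2 \lor x6 = F \lor F = F
x6 \land x2 = F \land F = F
(x6 \land x2) \leftrightarrow x2 = F \leftrightarrow F = T
((x6 \land x2) \leftrightarrow x2) \to x2 = T \to F = F
(x2 \lor x6) \to (((x6 \land x2) \leftrightarrow x2) \to x2) = F \to F = T
((x2 \oplus x6) \leftrightarrow (x2 \leftrightarrow x6)) \oplus ((x2 \lor x6) \to (((x6 \land x2) \leftrightarrow x2) \to x2)) = F \oplus T = T
(((x2 \oplus x6) \leftrightarrow (x2 \leftrightarrow x6)) \oplus ((x2 \lor x6) \to (((x6 \land x2) \leftrightarrow x2) \to x2))) \oplus x6 = T \oplus F = T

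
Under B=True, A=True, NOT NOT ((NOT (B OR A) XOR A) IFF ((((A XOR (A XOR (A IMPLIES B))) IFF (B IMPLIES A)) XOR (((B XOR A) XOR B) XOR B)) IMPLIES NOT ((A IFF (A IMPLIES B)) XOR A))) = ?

B OR A = True OR True = True
NOT (B OR A) = NOT True = False
NOT (B OR A) XOR A = False XOR True = True
A IMPLIES B = True IMPLIES True = True
A XOR (A IMPLIES B) = True XOR True = False
A XOR (A XOR (A IMPLIES B)) = True XOR False = True
B IMPLIES A = True IMPLIES True = True
(A XOR (A XOR (A IMPLIES B))) IFF (B IMPLIES A) = True IFF True = True
B XOR A = True XOR True = False
(B XOR A) XOR B = False XOR True = True
((B XOR A) XOR B) XOR B = True XOR True = False
((A XOR (A XOR (A IMPLIES B))) IFF (B IMPLIES A)) XOR (((B XOR A) XOR B) XOR B) = True XOR False = True
A IMPLIES B = True IMPLIES True = True
A IFF (A IMPLIES B) = True IFF True = True
(A IFF (A IMPLIES B)) XOR A = True XOR True = False
NOT ((A IFF (A IMPLIES B)) XOR A) = NOT False = True
(((A XOR (A XOR (A IMPLIES B))) IFF (B IMPLIES A)) XOR (((B XOR A) XOR B) XOR B)) IMPLIES NOT ((A IFF (A IMPLIES B)) XOR A) = True IMPLIES True = True
(NOT (B OR A) XOR A) IFF ((((A XOR (A XOR (A IMPLIES B))) IFF (B IMPLIES A)) XOR (((B XOR A) XOR B) XOR B)) IMPLIES NOT ((A IFF (A IMPLIES B)) XOR A)) = True IFF True = True
NOT ((NOT (B OR A) XOR A) IFF ((((A XOR (A XOR (A IMPLIES B))) IFF (B IMPLIES A)) XOR (((B XOR A) XOR B) XOR B)) IMPLIES NOT ((A IFF (A IMPLIES B)) XOR A))) = NOT True = False
NOT NOT ((NOT (B OR A) XOR A) IFF ((((A XOR (A XOR (A IMPLIES B))) IFF (B IMPLIES A)) XOR (((B XOR A) XOR B) XOR B)) IMPLIES NOT ((A IFF (A IMPLIES B)) XOR A))) = NOT False = True

True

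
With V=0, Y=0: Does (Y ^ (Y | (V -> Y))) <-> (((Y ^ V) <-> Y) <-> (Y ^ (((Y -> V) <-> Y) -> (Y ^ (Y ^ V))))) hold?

1

V -> Y = 0 -> 0 = 1
Y | (V -> Y) = 0 | 1 = 1
Y ^ (Y | (V -> Y)) = 0 ^ 1 = 1
Y ^ V = 0 ^ 0 = 0
(Y ^ V) <-> Y = 0 <-> 0 = 1
Y -> V = 0 -> 0 = 1
(Y -> V) <-> Y = 1 <-> 0 = 0
Y ^ V = 0 ^ 0 = 0
Y ^ (Y ^ V) = 0 ^ 0 = 0
((Y -> V) <-> Y) -> (Y ^ (Y ^ V)) = 0 -> 0 = 1
Y ^ (((Y -> V) <-> Y) -> (Y ^ (Y ^ V))) = 0 ^ 1 = 1
((Y ^ V) <-> Y) <-> (Y ^ (((Y -> V) <-> Y) -> (Y ^ (Y ^ V)))) = 1 <-> 1 = 1
(Y ^ (Y | (V -> Y))) <-> (((Y ^ V) <-> Y) <-> (Y ^ (((Y -> V) <-> Y) -> (Y ^ (Y ^ V))))) = 1 <-> 1 = 1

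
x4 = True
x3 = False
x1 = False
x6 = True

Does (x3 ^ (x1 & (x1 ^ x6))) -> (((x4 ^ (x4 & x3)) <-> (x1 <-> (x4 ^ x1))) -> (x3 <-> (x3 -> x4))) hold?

x1 ^ x6 = False ^ True = True
x1 & (x1 ^ x6) = False & True = False
x3 ^ (x1 & (x1 ^ x6)) = False ^ False = False
x4 & x3 = True & False = False
x4 ^ (x4 & x3) = True ^ False = True
x4 ^ x1 = True ^ False = True
x1 <-> (x4 ^ x1) = False <-> True = False
(x4 ^ (x4 & x3)) <-> (x1 <-> (x4 ^ x1)) = True <-> False = False
x3 -> x4 = False -> True = True
x3 <-> (x3 -> x4) = False <-> True = False
((x4 ^ (x4 & x3)) <-> (x1 <-> (x4 ^ x1))) -> (x3 <-> (x3 -> x4)) = False -> False = True
(x3 ^ (x1 & (x1 ^ x6))) -> (((x4 ^ (x4 & x3)) <-> (x1 <-> (x4 ^ x1))) -> (x3 <-> (x3 -> x4))) = False -> True = True

True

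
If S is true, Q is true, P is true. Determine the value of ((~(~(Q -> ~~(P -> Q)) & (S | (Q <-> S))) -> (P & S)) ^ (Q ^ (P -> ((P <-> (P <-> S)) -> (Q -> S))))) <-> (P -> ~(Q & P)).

F

P -> Q = T -> T = T
~(P -> Q) = ~T = F
~~(P -> Q) = ~F = T
Q -> ~~(P -> Q) = T -> T = T
~(Q -> ~~(P -> Q)) = ~T = F
Q <-> S = T <-> T = T
S | (Q <-> S) = T | T = T
~(Q -> ~~(P -> Q)) & (S | (Q <-> S)) = F & T = F
~(~(Q -> ~~(P -> Q)) & (S | (Q <-> S))) = ~F = T
P & S = T & T = T
~(~(Q -> ~~(P -> Q)) & (S | (Q <-> S))) -> (P & S) = T -> T = T
P <-> S = T <-> T = T
P <-> (P <-> S) = T <-> T = T
Q -> S = T -> T = T
(P <-> (P <-> S)) -> (Q -> S) = T -> T = T
P -> ((P <-> (P <-> S)) -> (Q -> S)) = T -> T = T
Q ^ (P -> ((P <-> (P <-> S)) -> (Q -> S))) = T ^ T = F
(~(~(Q -> ~~(P -> Q)) & (S | (Q <-> S))) -> (P & S)) ^ (Q ^ (P -> ((P <-> (P <-> S)) -> (Q -> S)))) = T ^ F = T
Q & P = T & T = T
~(Q & P) = ~T = F
P -> ~(Q & P) = T -> F = F
((~(~(Q -> ~~(P -> Q)) & (S | (Q <-> S))) -> (P & S)) ^ (Q ^ (P -> ((P <-> (P <-> S)) -> (Q -> S))))) <-> (P -> ~(Q & P)) = T <-> F = F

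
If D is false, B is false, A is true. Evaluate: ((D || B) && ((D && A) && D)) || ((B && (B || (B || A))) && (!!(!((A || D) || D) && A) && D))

D || B = false || false = false
D && A = false && true = false
(D && A) && D = false && false = false
(D || B) && ((D && A) && D) = false && false = false
B || A = false || true = true
B || (B || A) = false || true = true
B && (B || (B || A)) = false && true = false
A || D = true || false = true
(A || D) || D = true || false = true
!((A || D) || D) = !true = false
!((A || D) || D) && A = false && true = false
!(!((A || D) || D) && A) = !false = true
!!(!((A || D) || D) && A) = !true = false
!!(!((A || D) || D) && A) && D = false && false = false
(B && (B || (B || A))) && (!!(!((A || D) || D) && A) && D) = false && false = false
((D || B) && ((D && A) && D)) || ((B && (B || (B || A))) && (!!(!((A || D) || D) && A) && D)) = false || false = false

false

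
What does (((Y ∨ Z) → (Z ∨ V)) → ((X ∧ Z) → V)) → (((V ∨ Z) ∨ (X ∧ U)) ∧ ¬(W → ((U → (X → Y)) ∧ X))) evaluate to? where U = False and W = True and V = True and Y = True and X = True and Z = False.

Y ∨ Z = True ∨ False = True
Z ∨ V = False ∨ True = True
(Y ∨ Z) → (Z ∨ V) = True → True = True
X ∧ Z = True ∧ False = False
(X ∧ Z) → V = False → True = True
((Y ∨ Z) → (Z ∨ V)) → ((X ∧ Z) → V) = True → True = True
V ∨ Z = True ∨ False = True
X ∧ U = True ∧ False = False
(V ∨ Z) ∨ (X ∧ U) = True ∨ False = True
X → Y = True → True = True
U → (X → Y) = False → True = True
(U → (X → Y)) ∧ X = True ∧ True = True
W → ((U → (X → Y)) ∧ X) = True → True = True
¬(W → ((U → (X → Y)) ∧ X)) = ¬True = False
((V ∨ Z) ∨ (X ∧ U)) ∧ ¬(W → ((U → (X → Y)) ∧ X)) = True ∧ False = False
(((Y ∨ Z) → (Z ∨ V)) → ((X ∧ Z) → V)) → (((V ∨ Z) ∨ (X ∧ U)) ∧ ¬(W → ((U → (X → Y)) ∧ X))) = True → False = False

False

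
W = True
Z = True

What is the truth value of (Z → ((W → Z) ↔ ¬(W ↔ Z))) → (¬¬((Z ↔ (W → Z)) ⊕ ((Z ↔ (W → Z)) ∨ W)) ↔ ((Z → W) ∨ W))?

W → Z = True → True = True
W ↔ Z = True ↔ True = True
¬(W ↔ Z) = ¬True = False
(W → Z) ↔ ¬(W ↔ Z) = True ↔ False = False
Z → ((W → Z) ↔ ¬(W ↔ Z)) = True → False = False
W → Z = True → True = True
Z ↔ (W → Z) = True ↔ True = True
W → Z = True → True = True
Z ↔ (W → Z) = True ↔ True = True
(Z ↔ (W → Z)) ∨ W = True ∨ True = True
(Z ↔ (W → Z)) ⊕ ((Z ↔ (W → Z)) ∨ W) = True ⊕ True = False
¬((Z ↔ (W → Z)) ⊕ ((Z ↔ (W → Z)) ∨ W)) = ¬False = True
¬¬((Z ↔ (W → Z)) ⊕ ((Z ↔ (W → Z)) ∨ W)) = ¬True = False
Z → W = True → True = True
(Z → W) ∨ W = True ∨ True = True
¬¬((Z ↔ (W → Z)) ⊕ ((Z ↔ (W → Z)) ∨ W)) ↔ ((Z → W) ∨ W) = False ↔ True = False
(Z → ((W → Z) ↔ ¬(W ↔ Z))) → (¬¬((Z ↔ (W → Z)) ⊕ ((Z ↔ (W → Z)) ∨ W)) ↔ ((Z → W) ∨ W)) = False → False = True

True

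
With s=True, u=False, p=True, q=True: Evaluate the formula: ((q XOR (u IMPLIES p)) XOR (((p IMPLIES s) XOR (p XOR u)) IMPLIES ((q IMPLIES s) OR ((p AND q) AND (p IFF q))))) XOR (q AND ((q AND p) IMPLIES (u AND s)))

Substituting s=True, u=False, p=True, q=True:
u IMPLIES p = False IMPLIES True = True
q XOR (u IMPLIES p) = True XOR True = False
p IMPLIES s = True IMPLIES True = True
p XOR u = True XOR False = True
(p IMPLIES s) XOR (p XOR u) = True XOR True = False
q IMPLIES s = True IMPLIES True = True
p AND q = True AND True = True
p IFF q = True IFF True = True
(p AND q) AND (p IFF q) = True AND True = True
(q IMPLIES s) OR ((p AND q) AND (p IFF q)) = True OR True = True
((p IMPLIES s) XOR (p XOR u)) IMPLIES ((q IMPLIES s) OR ((p AND q) AND (p IFF q))) = False IMPLIES True = True
(q XOR (u IMPLIES p)) XOR (((p IMPLIES s) XOR (p XOR u)) IMPLIES ((q IMPLIES s) OR ((p AND q) AND (p IFF q)))) = False XOR True = True
q AND p = True AND True = True
u AND s = False AND True = False
(q AND p) IMPLIES (u AND s) = True IMPLIES False = False
q AND ((q AND p) IMPLIES (u AND s)) = True AND False = False
((q XOR (u IMPLIES p)) XOR (((p IMPLIES s) XOR (p XOR u)) IMPLIES ((q IMPLIES s) OR ((p AND q) AND (p IFF q))))) XOR (q AND ((q AND p) IMPLIES (u AND s))) = True XOR False = True

True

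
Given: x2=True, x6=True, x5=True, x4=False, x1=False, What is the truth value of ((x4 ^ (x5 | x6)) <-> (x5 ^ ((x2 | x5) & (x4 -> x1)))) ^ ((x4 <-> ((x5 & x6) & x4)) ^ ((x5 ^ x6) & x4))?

True

Substituting x2=True, x6=True, x5=True, x4=False, x1=False:
x5 | x6 = True | True = True
x4 ^ (x5 | x6) = False ^ True = True
x2 | x5 = True | True = True
x4 -> x1 = False -> False = True
(x2 | x5) & (x4 -> x1) = True & True = True
x5 ^ ((x2 | x5) & (x4 -> x1)) = True ^ True = False
(x4 ^ (x5 | x6)) <-> (x5 ^ ((x2 | x5) & (x4 -> x1))) = True <-> False = False
x5 & x6 = True & True = True
(x5 & x6) & x4 = True & False = False
x4 <-> ((x5 & x6) & x4) = False <-> False = True
x5 ^ x6 = True ^ True = False
(x5 ^ x6) & x4 = False & False = False
(x4 <-> ((x5 & x6) & x4)) ^ ((x5 ^ x6) & x4) = True ^ False = True
((x4 ^ (x5 | x6)) <-> (x5 ^ ((x2 | x5) & (x4 -> x1)))) ^ ((x4 <-> ((x5 & x6) & x4)) ^ ((x5 ^ x6) & x4)) = False ^ True = True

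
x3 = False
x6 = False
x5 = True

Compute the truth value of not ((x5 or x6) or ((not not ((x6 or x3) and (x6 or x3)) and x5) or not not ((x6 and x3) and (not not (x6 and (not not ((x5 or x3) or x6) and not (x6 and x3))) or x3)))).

False

x5 or x6 = True or False = True
x6 or x3 = False or False = False
x6 or x3 = False or False = False
(x6 or x3) and (x6 or x3) = False and False = False
not ((x6 or x3) and (x6 or x3)) = not False = True
not not ((x6 or x3) and (x6 or x3)) = not True = False
not not ((x6 or x3) and (x6 or x3)) and x5 = False and True = False
x6 and x3 = False and False = False
x5 or x3 = True or False = True
(x5 or x3) or x6 = True or False = True
not ((x5 or x3) or x6) = not True = False
not not ((x5 or x3) or x6) = not False = True
x6 and x3 = False and False = False
not (x6 and x3) = not False = True
not not ((x5 or x3) or x6) and not (x6 and x3) = True and True = True
x6 and (not not ((x5 or x3) or x6) and not (x6 and x3)) = False and True = False
not (x6 and (not not ((x5 or x3) or x6) and not (x6 and x3))) = not False = True
not not (x6 and (not not ((x5 or x3) or x6) and not (x6 and x3))) = not True = False
not not (x6 and (not not ((x5 or x3) or x6) and not (x6 and x3))) or x3 = False or False = False
(x6 and x3) and (not not (x6 and (not not ((x5 or x3) or x6) and not (x6 and x3))) or x3) = False and False = False
not ((x6 and x3) and (not not (x6 and (not not ((x5 or x3) or x6) and not (x6 and x3))) or x3)) = not False = True
not not ((x6 and x3) and (not not (x6 and (not not ((x5 or x3) or x6) and not (x6 and x3))) or x3)) = not True = False
(not not ((x6 or x3) and (x6 or x3)) and x5) or not not ((x6 and x3) and (not not (x6 and (not not ((x5 or x3) or x6) and not (x6 and x3))) or x3)) = False or False = False
(x5 or x6) or ((not not ((x6 or x3) and (x6 or x3)) and x5) or not not ((x6 and x3) and (not not (x6 and (not not ((x5 or x3) or x6) and not (x6 and x3))) or x3))) = True or False = True
not ((x5 or x6) or ((not not ((x6 or x3) and (x6 or x3)) and x5) or not not ((x6 and x3) and (not not (x6 and (not not ((x5 or x3) or x6) and not (x6 and x3))) or x3)))) = not True = False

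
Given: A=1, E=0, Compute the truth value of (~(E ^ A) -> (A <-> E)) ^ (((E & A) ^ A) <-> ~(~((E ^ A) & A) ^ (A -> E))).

0

Substituting A=1, E=0:
E ^ A = 0 ^ 1 = 1
~(E ^ A) = ~1 = 0
A <-> E = 1 <-> 0 = 0
~(E ^ A) -> (A <-> E) = 0 -> 0 = 1
E & A = 0 & 1 = 0
(E & A) ^ A = 0 ^ 1 = 1
E ^ A = 0 ^ 1 = 1
(E ^ A) & A = 1 & 1 = 1
~((E ^ A) & A) = ~1 = 0
A -> E = 1 -> 0 = 0
~((E ^ A) & A) ^ (A -> E) = 0 ^ 0 = 0
~(~((E ^ A) & A) ^ (A -> E)) = ~0 = 1
((E & A) ^ A) <-> ~(~((E ^ A) & A) ^ (A -> E)) = 1 <-> 1 = 1
(~(E ^ A) -> (A <-> E)) ^ (((E & A) ^ A) <-> ~(~((E ^ A) & A) ^ (A -> E))) = 1 ^ 1 = 0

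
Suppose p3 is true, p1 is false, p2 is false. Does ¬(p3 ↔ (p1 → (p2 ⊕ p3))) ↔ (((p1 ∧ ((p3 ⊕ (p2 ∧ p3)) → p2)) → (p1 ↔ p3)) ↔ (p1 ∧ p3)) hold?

p2 ⊕ p3 = F ⊕ T = T
p1 → (p2 ⊕ p3) = F → T = T
p3 ↔ (p1 → (p2 ⊕ p3)) = T ↔ T = T
¬(p3 ↔ (p1 → (p2 ⊕ p3))) = ¬T = F
p2 ∧ p3 = F ∧ T = F
p3 ⊕ (p2 ∧ p3) = T ⊕ F = T
(p3 ⊕ (p2 ∧ p3)) → p2 = T → F = F
p1 ∧ ((p3 ⊕ (p2 ∧ p3)) → p2) = F ∧ F = F
p1 ↔ p3 = F ↔ T = F
(p1 ∧ ((p3 ⊕ (p2 ∧ p3)) → p2)) → (p1 ↔ p3) = F → F = T
p1 ∧ p3 = F ∧ T = F
((p1 ∧ ((p3 ⊕ (p2 ∧ p3)) → p2)) → (p1 ↔ p3)) ↔ (p1 ∧ p3) = T ↔ F = F
¬(p3 ↔ (p1 → (p2 ⊕ p3))) ↔ (((p1 ∧ ((p3 ⊕ (p2 ∧ p3)) → p2)) → (p1 ↔ p3)) ↔ (p1 ∧ p3)) = F ↔ F = T

T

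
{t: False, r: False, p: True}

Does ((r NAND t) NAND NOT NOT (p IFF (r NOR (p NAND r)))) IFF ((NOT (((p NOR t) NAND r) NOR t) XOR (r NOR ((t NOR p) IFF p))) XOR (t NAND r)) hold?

r NAND t = False NAND False = True
p NAND r = True NAND False = True
r NOR (p NAND r) = False NOR True = False
p IFF (r NOR (p NAND r)) = True IFF False = False
NOT (p IFF (r NOR (p NAND r))) = NOT False = True
NOT NOT (p IFF (r NOR (p NAND r))) = NOT True = False
(r NAND t) NAND NOT NOT (p IFF (r NOR (p NAND r))) = True NAND False = True
p NOR t = True NOR False = False
(p NOR t) NAND r = False NAND False = True
((p NOR t) NAND r) NOR t = True NOR False = False
NOT (((p NOR t) NAND r) NOR t) = NOT False = True
t NOR p = False NOR True = False
(t NOR p) IFF p = False IFF True = False
r NOR ((t NOR p) IFF p) = False NOR False = True
NOT (((p NOR t) NAND r) NOR t) XOR (r NOR ((t NOR p) IFF p)) = True XOR True = False
t NAND r = False NAND False = True
(NOT (((p NOR t) NAND r) NOR t) XOR (r NOR ((t NOR p) IFF p))) XOR (t NAND r) = False XOR True = True
((r NAND t) NAND NOT NOT (p IFF (r NOR (p NAND r)))) IFF ((NOT (((p NOR t) NAND r) NOR t) XOR (r NOR ((t NOR p) IFF p))) XOR (t NAND r)) = True IFF True = True

True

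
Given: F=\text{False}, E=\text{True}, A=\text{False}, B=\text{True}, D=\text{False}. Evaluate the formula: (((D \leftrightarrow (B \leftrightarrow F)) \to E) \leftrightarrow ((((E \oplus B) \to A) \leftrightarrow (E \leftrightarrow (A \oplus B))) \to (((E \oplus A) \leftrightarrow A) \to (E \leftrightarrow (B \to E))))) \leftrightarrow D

B \leftrightarrow F = \text{True} \leftrightarrow \text{False} = \text{False}
D \leftrightarrow (B \leftrightarrow F) = \text{False} \leftrightarrow \text{False} = \text{True}
(D \leftrightarrow (B \leftrightarrow F)) \to E = \text{True} \to \text{True} = \text{True}
E \oplus B = \text{True} \oplus \text{True} = \text{False}
(E \oplus B) \to A = \text{False} \to \text{False} = \text{True}
A \oplus B = \text{False} \oplus \text{True} = \text{True}
E \leftrightarrow (A \oplus B) = \text{True} \leftrightarrow \text{True} = \text{True}
((E \oplus B) \to A) \leftrightarrow (E \leftrightarrow (A \oplus B)) = \text{True} \leftrightarrow \text{True} = \text{True}
E \oplus A = \text{True} \oplus \text{False} = \text{True}
(E \oplus A) \leftrightarrow A = \text{True} \leftrightarrow \text{False} = \text{False}
B \to E = \text{True} \to \text{True} = \text{True}
E \leftrightarrow (B \to E) = \text{True} \leftrightarrow \text{True} = \text{True}
((E \oplus A) \leftrightarrow A) \to (E \leftrightarrow (B \to E)) = \text{False} \to \text{True} = \text{True}
(((E \oplus B) \to A) \leftrightarrow (E \leftrightarrow (A \oplus B))) \to (((E \oplus A) \leftrightarrow A) \to (E \leftrightarrow (B \to E))) = \text{True} \to \text{True} = \text{True}
((D \leftrightarrow (B \leftrightarrow F)) \to E) \leftrightarrow ((((E \oplus B) \to A) \leftrightarrow (E \leftrightarrow (A \oplus B))) \to (((E \oplus A) \leftrightarrow A) \to (E \leftrightarrow (B \to E)))) = \text{True} \leftrightarrow \text{True} = \text{True}
(((D \leftrightarrow (B \leftrightarrow F)) \to E) \leftrightarrow ((((E \oplus B) \to A) \leftrightarrow (E \leftrightarrow (A \oplus B))) \to (((E \oplus A) \leftrightarrow A) \to (E \leftrightarrow (B \to E))))) \leftrightarrow D = \text{True} \leftrightarrow \text{False} = \text{False}

\text{False}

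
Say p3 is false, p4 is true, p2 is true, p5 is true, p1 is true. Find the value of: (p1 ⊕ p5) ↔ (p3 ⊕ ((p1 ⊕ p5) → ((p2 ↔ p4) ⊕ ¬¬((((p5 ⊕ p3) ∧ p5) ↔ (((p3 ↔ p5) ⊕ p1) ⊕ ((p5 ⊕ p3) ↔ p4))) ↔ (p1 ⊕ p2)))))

F

p1 ⊕ p5 = T ⊕ T = F
p1 ⊕ p5 = T ⊕ T = F
p2 ↔ p4 = T ↔ T = T
p5 ⊕ p3 = T ⊕ F = T
(p5 ⊕ p3) ∧ p5 = T ∧ T = T
p3 ↔ p5 = F ↔ T = F
(p3 ↔ p5) ⊕ p1 = F ⊕ T = T
p5 ⊕ p3 = T ⊕ F = T
(p5 ⊕ p3) ↔ p4 = T ↔ T = T
((p3 ↔ p5) ⊕ p1) ⊕ ((p5 ⊕ p3) ↔ p4) = T ⊕ T = F
((p5 ⊕ p3) ∧ p5) ↔ (((p3 ↔ p5) ⊕ p1) ⊕ ((p5 ⊕ p3) ↔ p4)) = T ↔ F = F
p1 ⊕ p2 = T ⊕ T = F
(((p5 ⊕ p3) ∧ p5) ↔ (((p3 ↔ p5) ⊕ p1) ⊕ ((p5 ⊕ p3) ↔ p4))) ↔ (p1 ⊕ p2) = F ↔ F = T
¬((((p5 ⊕ p3) ∧ p5) ↔ (((p3 ↔ p5) ⊕ p1) ⊕ ((p5 ⊕ p3) ↔ p4))) ↔ (p1 ⊕ p2)) = ¬T = F
¬¬((((p5 ⊕ p3) ∧ p5) ↔ (((p3 ↔ p5) ⊕ p1) ⊕ ((p5 ⊕ p3) ↔ p4))) ↔ (p1 ⊕ p2)) = ¬F = T
(p2 ↔ p4) ⊕ ¬¬((((p5 ⊕ p3) ∧ p5) ↔ (((p3 ↔ p5) ⊕ p1) ⊕ ((p5 ⊕ p3) ↔ p4))) ↔ (p1 ⊕ p2)) = T ⊕ T = F
(p1 ⊕ p5) → ((p2 ↔ p4) ⊕ ¬¬((((p5 ⊕ p3) ∧ p5) ↔ (((p3 ↔ p5) ⊕ p1) ⊕ ((p5 ⊕ p3) ↔ p4))) ↔ (p1 ⊕ p2))) = F → F = T
p3 ⊕ ((p1 ⊕ p5) → ((p2 ↔ p4) ⊕ ¬¬((((p5 ⊕ p3) ∧ p5) ↔ (((p3 ↔ p5) ⊕ p1) ⊕ ((p5 ⊕ p3) ↔ p4))) ↔ (p1 ⊕ p2)))) = F ⊕ T = T
(p1 ⊕ p5) ↔ (p3 ⊕ ((p1 ⊕ p5) → ((p2 ↔ p4) ⊕ ¬¬((((p5 ⊕ p3) ∧ p5) ↔ (((p3 ↔ p5) ⊕ p1) ⊕ ((p5 ⊕ p3) ↔ p4))) ↔ (p1 ⊕ p2))))) = F ↔ T = F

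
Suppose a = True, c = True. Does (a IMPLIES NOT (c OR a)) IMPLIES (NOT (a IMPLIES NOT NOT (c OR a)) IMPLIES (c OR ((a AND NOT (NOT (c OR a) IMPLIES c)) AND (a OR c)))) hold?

True

c OR a = True OR True = True
NOT (c OR a) = NOT True = False
a IMPLIES NOT (c OR a) = True IMPLIES False = False
c OR a = True OR True = True
NOT (c OR a) = NOT True = False
NOT NOT (c OR a) = NOT False = True
a IMPLIES NOT NOT (c OR a) = True IMPLIES True = True
NOT (a IMPLIES NOT NOT (c OR a)) = NOT True = False
c OR a = True OR True = True
NOT (c OR a) = NOT True = False
NOT (c OR a) IMPLIES c = False IMPLIES True = True
NOT (NOT (c OR a) IMPLIES c) = NOT True = False
a AND NOT (NOT (c OR a) IMPLIES c) = True AND False = False
a OR c = True OR True = True
(a AND NOT (NOT (c OR a) IMPLIES c)) AND (a OR c) = False AND True = False
c OR ((a AND NOT (NOT (c OR a) IMPLIES c)) AND (a OR c)) = True OR False = True
NOT (a IMPLIES NOT NOT (c OR a)) IMPLIES (c OR ((a AND NOT (NOT (c OR a) IMPLIES c)) AND (a OR c))) = False IMPLIES True = True
(a IMPLIES NOT (c OR a)) IMPLIES (NOT (a IMPLIES NOT NOT (c OR a)) IMPLIES (c OR ((a AND NOT (NOT (c OR a) IMPLIES c)) AND (a OR c)))) = False IMPLIES True = True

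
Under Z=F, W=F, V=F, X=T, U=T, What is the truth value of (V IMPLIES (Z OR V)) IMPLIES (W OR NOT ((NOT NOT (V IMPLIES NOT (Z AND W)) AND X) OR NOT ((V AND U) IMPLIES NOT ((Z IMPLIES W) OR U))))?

Substituting Z=F, W=F, V=F, X=T, U=T:
Z OR V = F OR F = F
V IMPLIES (Z OR V) = F IMPLIES F = T
Z AND W = F AND F = F
NOT (Z AND W) = NOT F = T
V IMPLIES NOT (Z AND W) = F IMPLIES T = T
NOT (V IMPLIES NOT (Z AND W)) = NOT T = F
NOT NOT (V IMPLIES NOT (Z AND W)) = NOT F = T
NOT NOT (V IMPLIES NOT (Z AND W)) AND X = T AND T = T
V AND U = F AND T = F
Z IMPLIES W = F IMPLIES F = T
(Z IMPLIES W) OR U = T OR T = T
NOT ((Z IMPLIES W) OR U) = NOT T = F
(V AND U) IMPLIES NOT ((Z IMPLIES W) OR U) = F IMPLIES F = T
NOT ((V AND U) IMPLIES NOT ((Z IMPLIES W) OR U)) = NOT T = F
(NOT NOT (V IMPLIES NOT (Z AND W)) AND X) OR NOT ((V AND U) IMPLIES NOT ((Z IMPLIES W) OR U)) = T OR F = T
NOT ((NOT NOT (V IMPLIES NOT (Z AND W)) AND X) OR NOT ((V AND U) IMPLIES NOT ((Z IMPLIES W) OR U))) = NOT T = F
W OR NOT ((NOT NOT (V IMPLIES NOT (Z AND W)) AND X) OR NOT ((V AND U) IMPLIES NOT ((Z IMPLIES W) OR U))) = F OR F = F
(V IMPLIES (Z OR V)) IMPLIES (W OR NOT ((NOT NOT (V IMPLIES NOT (Z AND W)) AND X) OR NOT ((V AND U) IMPLIES NOT ((Z IMPLIES W) OR U)))) = T IMPLIES F = F

F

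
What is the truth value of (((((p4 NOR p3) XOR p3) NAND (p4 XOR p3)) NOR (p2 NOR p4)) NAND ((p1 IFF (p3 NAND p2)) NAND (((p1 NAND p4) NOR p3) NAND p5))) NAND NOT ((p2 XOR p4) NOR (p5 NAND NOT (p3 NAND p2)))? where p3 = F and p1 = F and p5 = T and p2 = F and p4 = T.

Substituting p3=F, p1=F, p5=T, p2=F, p4=T:
p4 NOR p3 = T NOR F = F
(p4 NOR p3) XOR p3 = F XOR F = F
p4 XOR p3 = T XOR F = T
((p4 NOR p3) XOR p3) NAND (p4 XOR p3) = F NAND T = T
p2 NOR p4 = F NOR T = F
(((p4 NOR p3) XOR p3) NAND (p4 XOR p3)) NOR (p2 NOR p4) = T NOR F = F
p3 NAND p2 = F NAND F = T
p1 IFF (p3 NAND p2) = F IFF T = F
p1 NAND p4 = F NAND T = T
(p1 NAND p4) NOR p3 = T NOR F = F
((p1 NAND p4) NOR p3) NAND p5 = F NAND T = T
(p1 IFF (p3 NAND p2)) NAND (((p1 NAND p4) NOR p3) NAND p5) = F NAND T = T
((((p4 NOR p3) XOR p3) NAND (p4 XOR p3)) NOR (p2 NOR p4)) NAND ((p1 IFF (p3 NAND p2)) NAND (((p1 NAND p4) NOR p3) NAND p5)) = F NAND T = T
p2 XOR p4 = F XOR T = T
p3 NAND p2 = F NAND F = T
NOT (p3 NAND p2) = NOT T = F
p5 NAND NOT (p3 NAND p2) = T NAND F = T
(p2 XOR p4) NOR (p5 NAND NOT (p3 NAND p2)) = T NOR T = F
NOT ((p2 XOR p4) NOR (p5 NAND NOT (p3 NAND p2))) = NOT F = T
(((((p4 NOR p3) XOR p3) NAND (p4 XOR p3)) NOR (p2 NOR p4)) NAND ((p1 IFF (p3 NAND p2)) NAND (((p1 NAND p4) NOR p3) NAND p5))) NAND NOT ((p2 XOR p4) NOR (p5 NAND NOT (p3 NAND p2))) = T NAND T = F

F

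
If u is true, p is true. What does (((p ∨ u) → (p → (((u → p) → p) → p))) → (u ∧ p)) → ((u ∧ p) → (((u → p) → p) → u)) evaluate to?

True

Substituting u=True, p=True:
p ∨ u = True ∨ True = True
u → p = True → True = True
(u → p) → p = True → True = True
((u → p) → p) → p = True → True = True
p → (((u → p) → p) → p) = True → True = True
(p ∨ u) → (p → (((u → p) → p) → p)) = True → True = True
u ∧ p = True ∧ True = True
((p ∨ u) → (p → (((u → p) → p) → p))) → (u ∧ p) = True → True = True
u ∧ p = True ∧ True = True
u → p = True → True = True
(u → p) → p = True → True = True
((u → p) → p) → u = True → True = True
(u ∧ p) → (((u → p) → p) → u) = True → True = True
(((p ∨ u) → (p → (((u → p) → p) → p))) → (u ∧ p)) → ((u ∧ p) → (((u → p) → p) → u)) = True → True = True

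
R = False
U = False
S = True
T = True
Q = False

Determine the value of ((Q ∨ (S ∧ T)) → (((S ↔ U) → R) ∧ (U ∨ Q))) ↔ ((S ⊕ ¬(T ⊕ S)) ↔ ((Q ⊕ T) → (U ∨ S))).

Substituting R=False, U=False, S=True, T=True, Q=False:
S ∧ T = True ∧ True = True
Q ∨ (S ∧ T) = False ∨ True = True
S ↔ U = True ↔ False = False
(S ↔ U) → R = False → False = True
U ∨ Q = False ∨ False = False
((S ↔ U) → R) ∧ (U ∨ Q) = True ∧ False = False
(Q ∨ (S ∧ T)) → (((S ↔ U) → R) ∧ (U ∨ Q)) = True → False = False
T ⊕ S = True ⊕ True = False
¬(T ⊕ S) = ¬False = True
S ⊕ ¬(T ⊕ S) = True ⊕ True = False
Q ⊕ T = False ⊕ True = True
U ∨ S = False ∨ True = True
(Q ⊕ T) → (U ∨ S) = True → True = True
(S ⊕ ¬(T ⊕ S)) ↔ ((Q ⊕ T) → (U ∨ S)) = False ↔ True = False
((Q ∨ (S ∧ T)) → (((S ↔ U) → R) ∧ (U ∨ Q))) ↔ ((S ⊕ ¬(T ⊕ S)) ↔ ((Q ⊕ T) → (U ∨ S))) = False ↔ False = True

True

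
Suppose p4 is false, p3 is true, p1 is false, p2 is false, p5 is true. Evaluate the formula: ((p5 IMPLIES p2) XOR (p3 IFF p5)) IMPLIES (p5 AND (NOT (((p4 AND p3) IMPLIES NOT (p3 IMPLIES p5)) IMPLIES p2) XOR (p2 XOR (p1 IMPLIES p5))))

p5 IMPLIES p2 = True IMPLIES False = False
p3 IFF p5 = True IFF True = True
(p5 IMPLIES p2) XOR (p3 IFF p5) = False XOR True = True
p4 AND p3 = False AND True = False
p3 IMPLIES p5 = True IMPLIES True = True
NOT (p3 IMPLIES p5) = NOT True = False
(p4 AND p3) IMPLIES NOT (p3 IMPLIES p5) = False IMPLIES False = True
((p4 AND p3) IMPLIES NOT (p3 IMPLIES p5)) IMPLIES p2 = True IMPLIES False = False
NOT (((p4 AND p3) IMPLIES NOT (p3 IMPLIES p5)) IMPLIES p2) = NOT False = True
p1 IMPLIES p5 = False IMPLIES True = True
p2 XOR (p1 IMPLIES p5) = False XOR True = True
NOT (((p4 AND p3) IMPLIES NOT (p3 IMPLIES p5)) IMPLIES p2) XOR (p2 XOR (p1 IMPLIES p5)) = True XOR True = False
p5 AND (NOT (((p4 AND p3) IMPLIES NOT (p3 IMPLIES p5)) IMPLIES p2) XOR (p2 XOR (p1 IMPLIES p5))) = True AND False = False
((p5 IMPLIES p2) XOR (p3 IFF p5)) IMPLIES (p5 AND (NOT (((p4 AND p3) IMPLIES NOT (p3 IMPLIES p5)) IMPLIES p2) XOR (p2 XOR (p1 IMPLIES p5)))) = True IMPLIES False = False

False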